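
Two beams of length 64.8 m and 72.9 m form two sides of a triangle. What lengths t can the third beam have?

8.1 < t < 137.7 (m)

By the triangle inequality, t must be less than 64.8 + 72.9 = 137.7 and greater than |64.8 − 72.9| = 8.1.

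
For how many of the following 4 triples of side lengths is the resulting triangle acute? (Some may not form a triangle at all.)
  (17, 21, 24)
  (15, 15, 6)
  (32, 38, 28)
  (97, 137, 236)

(17,21,24): 17²+21² = 730 > 576 = 24² → acute
(15,15,6): 6²+15² = 261 > 225 = 15² → acute
(32,38,28): 28²+32² = 1808 > 1444 = 38² → acute
(97,137,236): 97+137 ≤ 236, not a triangle
3 of the 4 are acute.

3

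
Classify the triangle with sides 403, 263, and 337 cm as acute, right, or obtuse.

acute

Compare the square of the longest side to the sum of squares of the other two: 263² + 337² = 182738 > 162409 = 403².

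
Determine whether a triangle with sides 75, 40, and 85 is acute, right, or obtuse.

right

Compare the square of the longest side to the sum of squares of the other two: 40² + 75² = 7225 = 85².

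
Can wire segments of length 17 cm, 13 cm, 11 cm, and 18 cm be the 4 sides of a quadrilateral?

A quadrilateral exists iff every side is shorter than the sum of the others — equivalently, the longest side is less than the sum of the rest.
Longest side 18 < 41 (sum of the remaining 3), so yes.

Yes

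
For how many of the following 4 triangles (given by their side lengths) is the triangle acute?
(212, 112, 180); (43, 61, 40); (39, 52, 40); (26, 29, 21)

(212,112,180): 112²+180² = 44944 = 212² → right
(43,61,40): 40²+43² = 3449 < 3721 = 61² → obtuse
(39,52,40): 39²+40² = 3121 > 2704 = 52² → acute
(26,29,21): 21²+26² = 1117 > 841 = 29² → acute
2 of the 4 are acute.

2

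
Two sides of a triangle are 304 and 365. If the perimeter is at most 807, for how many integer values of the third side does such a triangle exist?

Triangle inequality: 61 < x < 669. Perimeter ≤ 807 gives x ≤ 807 − 304 − 365 = 138.
So 61 < x ≤ 138; integers 62 through 138: 77 values.

77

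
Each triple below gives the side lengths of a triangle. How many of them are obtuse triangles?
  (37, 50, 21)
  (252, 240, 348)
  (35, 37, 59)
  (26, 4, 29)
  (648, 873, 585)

(37,50,21): 21²+37² = 1810 < 2500 = 50² → obtuse
(252,240,348): 240²+252² = 121104 = 348² → right
(35,37,59): 35²+37² = 2594 < 3481 = 59² → obtuse
(26,4,29): 4²+26² = 692 < 841 = 29² → obtuse
(648,873,585): 585²+648² = 762129 = 873² → right
3 of the 5 are obtuse.

3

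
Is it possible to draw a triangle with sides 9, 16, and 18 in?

Yes

The longest side is 18, and the other two sum to 25.
Since 25 > 18, the triangle inequality holds.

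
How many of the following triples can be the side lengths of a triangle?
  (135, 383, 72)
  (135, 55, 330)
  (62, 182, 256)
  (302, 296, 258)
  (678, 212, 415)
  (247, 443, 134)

(72,135,383): 72+135 ≤ 383 → not valid
(55,135,330): 55+135 ≤ 330 → not valid
(62,182,256): 62+182 ≤ 256 → not valid
(258,296,302): 258+296 > 302 → valid
(212,415,678): 212+415 ≤ 678 → not valid
(134,247,443): 134+247 ≤ 443 → not valid
1 of the 6 triples forms a triangle.

1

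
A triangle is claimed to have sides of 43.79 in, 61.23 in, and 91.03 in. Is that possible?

Yes

The longest side is 91.03, and the other two sum to 105.02.
Since 105.02 > 91.03, the triangle inequality holds.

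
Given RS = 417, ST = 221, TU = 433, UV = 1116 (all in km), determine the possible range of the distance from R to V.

45 ≤ RV ≤ 2187 km

The maximum is all hops collinear in one direction: 417 + 221 + 433 + 1116 = 2187.
The longest hop is 1116; the others sum to 1071. Folding the others back against it leaves at least 1116 − 1071 = 45.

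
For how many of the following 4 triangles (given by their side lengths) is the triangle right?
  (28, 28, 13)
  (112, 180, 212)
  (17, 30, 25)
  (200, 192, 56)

2

(28,28,13): 13²+28² = 953 > 784 = 28² → acute
(112,180,212): 112²+180² = 44944 = 212² → right
(17,30,25): 17²+25² = 914 > 900 = 30² → acute
(200,192,56): 56²+192² = 40000 = 200² → right
2 of the 4 are right.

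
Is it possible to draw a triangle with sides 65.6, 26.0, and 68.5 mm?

The longest side is 68.5, and the other two sum to 91.6.
Since 91.6 > 68.5, the triangle inequality holds.

Yes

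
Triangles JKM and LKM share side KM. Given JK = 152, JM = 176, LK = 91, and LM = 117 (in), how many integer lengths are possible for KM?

From triangle JKM: 24 < KM < 328.
From triangle LKM: 26 < KM < 208.
Intersection: 26 < KM < 208, so integers 27 through 207: 181 values.

181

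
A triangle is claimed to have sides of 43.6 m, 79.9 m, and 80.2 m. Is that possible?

The longest side is 80.2, and the other two sum to 123.5.
Since 123.5 > 80.2, the triangle inequality holds.

Yes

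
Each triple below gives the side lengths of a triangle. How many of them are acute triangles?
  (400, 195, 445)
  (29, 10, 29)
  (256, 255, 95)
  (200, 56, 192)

(400,195,445): 195²+400² = 198025 = 445² → right
(29,10,29): 10²+29² = 941 > 841 = 29² → acute
(256,255,95): 95²+255² = 74050 > 65536 = 256² → acute
(200,56,192): 56²+192² = 40000 = 200² → right
2 of the 4 are acute.

2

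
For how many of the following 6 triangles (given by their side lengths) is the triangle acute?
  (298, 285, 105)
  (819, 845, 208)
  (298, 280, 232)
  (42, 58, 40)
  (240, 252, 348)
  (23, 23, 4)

3

(298,285,105): 105²+285² = 92250 > 88804 = 298² → acute
(819,845,208): 208²+819² = 714025 = 845² → right
(298,280,232): 232²+280² = 132224 > 88804 = 298² → acute
(42,58,40): 40²+42² = 3364 = 58² → right
(240,252,348): 240²+252² = 121104 = 348² → right
(23,23,4): 4²+23² = 545 > 529 = 23² → acute
3 of the 6 are acute.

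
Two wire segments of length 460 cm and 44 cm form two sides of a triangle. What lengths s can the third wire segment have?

By the triangle inequality, s must be less than 460 + 44 = 504 and greater than |460 − 44| = 416.

416 < s < 504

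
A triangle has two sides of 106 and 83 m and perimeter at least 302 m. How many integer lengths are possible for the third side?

Triangle inequality: 23 < x < 189. Perimeter ≥ 302 gives x ≥ 302 − 106 − 83 = 113.
So 113 ≤ x < 189; integers 113 through 188: 76 values.

76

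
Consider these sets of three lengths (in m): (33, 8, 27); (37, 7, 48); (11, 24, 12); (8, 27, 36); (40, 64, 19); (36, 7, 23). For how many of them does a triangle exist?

1

(8,27,33): 8+27 > 33 → valid
(7,37,48): 7+37 ≤ 48 → not valid
(11,12,24): 11+12 ≤ 24 → not valid
(8,27,36): 8+27 ≤ 36 → not valid
(19,40,64): 19+40 ≤ 64 → not valid
(7,23,36): 7+23 ≤ 36 → not valid
1 of the 6 triples forms a triangle.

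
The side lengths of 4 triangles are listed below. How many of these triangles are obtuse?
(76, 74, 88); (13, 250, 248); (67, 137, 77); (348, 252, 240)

(76,74,88): 74²+76² = 11252 > 7744 = 88² → acute
(13,250,248): 13²+248² = 61673 < 62500 = 250² → obtuse
(67,137,77): 67²+77² = 10418 < 18769 = 137² → obtuse
(348,252,240): 240²+252² = 121104 = 348² → right
2 of the 4 are obtuse.

2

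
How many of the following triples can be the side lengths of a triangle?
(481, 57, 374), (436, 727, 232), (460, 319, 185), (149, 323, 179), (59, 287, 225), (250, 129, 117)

2

(57,374,481): 57+374 ≤ 481 → not valid
(232,436,727): 232+436 ≤ 727 → not valid
(185,319,460): 185+319 > 460 → valid
(149,179,323): 149+179 > 323 → valid
(59,225,287): 59+225 ≤ 287 → not valid
(117,129,250): 117+129 ≤ 250 → not valid
2 of the 6 triples form a triangle.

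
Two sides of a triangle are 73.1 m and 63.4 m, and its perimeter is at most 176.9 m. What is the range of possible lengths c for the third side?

Triangle inequality alone gives 9.7 < c < 136.5.
The perimeter condition gives c ≤ 176.9 − 73.1 − 63.4 = 40.4.
Intersecting the two: 9.7 < c ≤ 40.4.

9.7 < c ≤ 40.4 m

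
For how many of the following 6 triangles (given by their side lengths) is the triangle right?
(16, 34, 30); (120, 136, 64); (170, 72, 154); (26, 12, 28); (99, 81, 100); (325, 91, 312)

4

(16,34,30): 16²+30² = 1156 = 34² → right
(120,136,64): 64²+120² = 18496 = 136² → right
(170,72,154): 72²+154² = 28900 = 170² → right
(26,12,28): 12²+26² = 820 > 784 = 28² → acute
(99,81,100): 81²+99² = 16362 > 10000 = 100² → acute
(325,91,312): 91²+312² = 105625 = 325² → right
4 of the 6 are right.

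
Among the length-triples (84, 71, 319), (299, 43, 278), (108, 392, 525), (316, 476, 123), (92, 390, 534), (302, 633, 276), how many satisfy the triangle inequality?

(71,84,319): 71+84 ≤ 319 → not valid
(43,278,299): 43+278 > 299 → valid
(108,392,525): 108+392 ≤ 525 → not valid
(123,316,476): 123+316 ≤ 476 → not valid
(92,390,534): 92+390 ≤ 534 → not valid
(276,302,633): 276+302 ≤ 633 → not valid
1 of the 6 triples forms a triangle.

1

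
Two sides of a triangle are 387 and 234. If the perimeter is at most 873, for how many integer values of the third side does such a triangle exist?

99

Triangle inequality: 153 < x < 621. Perimeter ≤ 873 gives x ≤ 873 − 387 − 234 = 252.
So 153 < x ≤ 252; integers 154 through 252: 99 values.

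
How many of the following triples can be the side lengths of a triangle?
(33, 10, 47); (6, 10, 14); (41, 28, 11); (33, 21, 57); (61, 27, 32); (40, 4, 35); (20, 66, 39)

1

(10,33,47): 10+33 ≤ 47 → not valid
(6,10,14): 6+10 > 14 → valid
(11,28,41): 11+28 ≤ 41 → not valid
(21,33,57): 21+33 ≤ 57 → not valid
(27,32,61): 27+32 ≤ 61 → not valid
(4,35,40): 4+35 ≤ 40 → not valid
(20,39,66): 20+39 ≤ 66 → not valid
1 of the 7 triples forms a triangle.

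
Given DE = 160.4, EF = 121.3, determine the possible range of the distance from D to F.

39.1 ≤ DF ≤ 281.7

By the triangle inequality, |160.4 − 121.3| ≤ DF ≤ 160.4 + 121.3.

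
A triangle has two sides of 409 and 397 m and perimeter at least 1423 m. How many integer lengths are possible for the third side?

189

Triangle inequality: 12 < x < 806. Perimeter ≥ 1423 gives x ≥ 1423 − 409 − 397 = 617.
So 617 ≤ x < 806; integers 617 through 805: 189 values.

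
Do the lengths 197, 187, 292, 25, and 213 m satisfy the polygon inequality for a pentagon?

Yes

A pentagon exists iff every side is shorter than the sum of the others — equivalently, the longest side is less than the sum of the rest.
Longest side 292 < 622 (sum of the remaining 4), so yes.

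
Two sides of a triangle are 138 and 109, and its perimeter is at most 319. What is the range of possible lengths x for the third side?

Triangle inequality alone gives 29 < x < 247.
The perimeter condition gives x ≤ 319 − 138 − 109 = 72.
Intersecting the two: 29 < x ≤ 72.

29 < x ≤ 72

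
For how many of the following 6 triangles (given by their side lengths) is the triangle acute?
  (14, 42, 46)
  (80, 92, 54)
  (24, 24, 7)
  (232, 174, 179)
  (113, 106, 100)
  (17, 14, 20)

(14,42,46): 14²+42² = 1960 < 2116 = 46² → obtuse
(80,92,54): 54²+80² = 9316 > 8464 = 92² → acute
(24,24,7): 7²+24² = 625 > 576 = 24² → acute
(232,174,179): 174²+179² = 62317 > 53824 = 232² → acute
(113,106,100): 100²+106² = 21236 > 12769 = 113² → acute
(17,14,20): 14²+17² = 485 > 400 = 20² → acute
5 of the 6 are acute.

5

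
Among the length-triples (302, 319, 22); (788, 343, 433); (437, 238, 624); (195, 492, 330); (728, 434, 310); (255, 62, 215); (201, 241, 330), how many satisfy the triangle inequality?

(22,302,319): 22+302 > 319 → valid
(343,433,788): 343+433 ≤ 788 → not valid
(238,437,624): 238+437 > 624 → valid
(195,330,492): 195+330 > 492 → valid
(310,434,728): 310+434 > 728 → valid
(62,215,255): 62+215 > 255 → valid
(201,241,330): 201+241 > 330 → valid
6 of the 7 triples form a triangle.

6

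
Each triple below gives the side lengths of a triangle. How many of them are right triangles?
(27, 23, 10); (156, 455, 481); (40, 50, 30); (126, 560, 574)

3

(27,23,10): 10²+23² = 629 < 729 = 27² → obtuse
(156,455,481): 156²+455² = 231361 = 481² → right
(40,50,30): 30²+40² = 2500 = 50² → right
(126,560,574): 126²+560² = 329476 = 574² → right
3 of the 4 are right.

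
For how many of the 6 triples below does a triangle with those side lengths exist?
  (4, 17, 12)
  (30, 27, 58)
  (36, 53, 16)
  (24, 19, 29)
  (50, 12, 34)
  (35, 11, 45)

(4,12,17): 4+12 ≤ 17 → not valid
(27,30,58): 27+30 ≤ 58 → not valid
(16,36,53): 16+36 ≤ 53 → not valid
(19,24,29): 19+24 > 29 → valid
(12,34,50): 12+34 ≤ 50 → not valid
(11,35,45): 11+35 > 45 → valid
2 of the 6 triples form a triangle.

2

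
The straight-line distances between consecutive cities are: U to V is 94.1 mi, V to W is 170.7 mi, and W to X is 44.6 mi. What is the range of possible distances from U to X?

32.0 ≤ UX ≤ 309.4 mi

The maximum is all hops collinear in one direction: 94.1 + 170.7 + 44.6 = 309.4.
The longest hop is 170.7; the others sum to 138.7. Folding the others back against it leaves at least 170.7 − 138.7 = 32.0.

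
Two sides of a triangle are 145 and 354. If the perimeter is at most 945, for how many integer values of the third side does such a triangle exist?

237

Triangle inequality: 209 < x < 499. Perimeter ≤ 945 gives x ≤ 945 − 145 − 354 = 446.
So 209 < x ≤ 446; integers 210 through 446: 237 values.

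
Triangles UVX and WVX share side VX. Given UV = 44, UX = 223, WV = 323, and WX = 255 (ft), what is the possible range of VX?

179 < VX < 267

From triangle UVX: |44 − 223| < VX < 44 + 223, i.e. 179 < VX < 267.
From triangle WVX: 68 < VX < 578.
Both must hold, so VX lies in the intersection.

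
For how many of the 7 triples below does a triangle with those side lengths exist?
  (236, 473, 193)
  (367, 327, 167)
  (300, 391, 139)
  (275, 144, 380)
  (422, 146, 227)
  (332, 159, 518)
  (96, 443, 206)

(193,236,473): 193+236 ≤ 473 → not valid
(167,327,367): 167+327 > 367 → valid
(139,300,391): 139+300 > 391 → valid
(144,275,380): 144+275 > 380 → valid
(146,227,422): 146+227 ≤ 422 → not valid
(159,332,518): 159+332 ≤ 518 → not valid
(96,206,443): 96+206 ≤ 443 → not valid
3 of the 7 triples form a triangle.

3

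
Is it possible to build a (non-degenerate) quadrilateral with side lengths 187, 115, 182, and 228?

A quadrilateral exists iff every side is shorter than the sum of the others — equivalently, the longest side is less than the sum of the rest.
Longest side 228 < 484 (sum of the remaining 3), so yes.

Yes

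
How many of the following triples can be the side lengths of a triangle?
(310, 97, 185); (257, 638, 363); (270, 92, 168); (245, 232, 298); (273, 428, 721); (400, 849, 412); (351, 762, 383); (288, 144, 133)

(97,185,310): 97+185 ≤ 310 → not valid
(257,363,638): 257+363 ≤ 638 → not valid
(92,168,270): 92+168 ≤ 270 → not valid
(232,245,298): 232+245 > 298 → valid
(273,428,721): 273+428 ≤ 721 → not valid
(400,412,849): 400+412 ≤ 849 → not valid
(351,383,762): 351+383 ≤ 762 → not valid
(133,144,288): 133+144 ≤ 288 → not valid
1 of the 8 triples forms a triangle.

1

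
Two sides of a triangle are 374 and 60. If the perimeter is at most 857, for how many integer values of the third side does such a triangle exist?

109

Triangle inequality: 314 < x < 434. Perimeter ≤ 857 gives x ≤ 857 − 374 − 60 = 423.
So 314 < x ≤ 423; integers 315 through 423: 109 values.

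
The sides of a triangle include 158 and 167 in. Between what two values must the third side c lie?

9 < c < 325 (in)

By the triangle inequality, c must be less than 158 + 167 = 325 and greater than |158 − 167| = 9.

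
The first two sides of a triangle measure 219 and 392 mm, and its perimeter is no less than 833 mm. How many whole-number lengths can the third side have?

Triangle inequality: 173 < x < 611. Perimeter ≥ 833 gives x ≥ 833 − 219 − 392 = 222.
So 222 ≤ x < 611; integers 222 through 610: 389 values.

389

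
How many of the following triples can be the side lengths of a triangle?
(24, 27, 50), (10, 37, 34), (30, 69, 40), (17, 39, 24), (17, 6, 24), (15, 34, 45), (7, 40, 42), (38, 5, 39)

(24,27,50): 24+27 > 50 → valid
(10,34,37): 10+34 > 37 → valid
(30,40,69): 30+40 > 69 → valid
(17,24,39): 17+24 > 39 → valid
(6,17,24): 6+17 ≤ 24 → not valid
(15,34,45): 15+34 > 45 → valid
(7,40,42): 7+40 > 42 → valid
(5,38,39): 5+38 > 39 → valid
7 of the 8 triples form a triangle.

7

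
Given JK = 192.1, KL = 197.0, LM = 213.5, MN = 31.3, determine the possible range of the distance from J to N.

0 ≤ JN ≤ 633.9

The maximum is all hops collinear in one direction: 192.1 + 197.0 + 213.5 + 31.3 = 633.9.
The longest hop is 213.5; the others sum to 420.4. Since 213.5 ≤ 420.4, the path can fold back on itself completely, so the minimum distance is 0.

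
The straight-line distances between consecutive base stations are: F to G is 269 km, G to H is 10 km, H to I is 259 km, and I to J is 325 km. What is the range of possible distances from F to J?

0 ≤ FJ ≤ 863 km

The maximum is all hops collinear in one direction: 269 + 10 + 259 + 325 = 863.
The longest hop is 325; the others sum to 538. Since 325 ≤ 538, the path can fold back on itself completely, so the minimum distance is 0.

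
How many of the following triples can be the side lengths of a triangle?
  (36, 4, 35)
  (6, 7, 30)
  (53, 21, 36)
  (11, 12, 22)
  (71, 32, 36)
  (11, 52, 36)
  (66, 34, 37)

(4,35,36): 4+35 > 36 → valid
(6,7,30): 6+7 ≤ 30 → not valid
(21,36,53): 21+36 > 53 → valid
(11,12,22): 11+12 > 22 → valid
(32,36,71): 32+36 ≤ 71 → not valid
(11,36,52): 11+36 ≤ 52 → not valid
(34,37,66): 34+37 > 66 → valid
4 of the 7 triples form a triangle.

4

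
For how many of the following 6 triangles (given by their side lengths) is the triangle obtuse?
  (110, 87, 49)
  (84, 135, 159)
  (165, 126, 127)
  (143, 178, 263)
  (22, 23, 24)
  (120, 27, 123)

2

(110,87,49): 49²+87² = 9970 < 12100 = 110² → obtuse
(84,135,159): 84²+135² = 25281 = 159² → right
(165,126,127): 126²+127² = 32005 > 27225 = 165² → acute
(143,178,263): 143²+178² = 52133 < 69169 = 263² → obtuse
(22,23,24): 22²+23² = 1013 > 576 = 24² → acute
(120,27,123): 27²+120² = 15129 = 123² → right
2 of the 6 are obtuse.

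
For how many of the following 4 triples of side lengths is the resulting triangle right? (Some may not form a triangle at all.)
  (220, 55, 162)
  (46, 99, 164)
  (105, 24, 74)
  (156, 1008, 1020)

1

(220,55,162): 55+162 ≤ 220, not a triangle
(46,99,164): 46+99 ≤ 164, not a triangle
(105,24,74): 24+74 ≤ 105, not a triangle
(156,1008,1020): 156²+1008² = 1040400 = 1020² → right
1 of the 4 is right.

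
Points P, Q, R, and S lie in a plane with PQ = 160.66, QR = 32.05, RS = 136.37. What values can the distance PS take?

0 ≤ PS ≤ 329.08

The maximum is all hops collinear in one direction: 160.66 + 32.05 + 136.37 = 329.08.
The longest hop is 160.66; the others sum to 168.42. Since 160.66 ≤ 168.42, the path can fold back on itself completely, so the minimum distance is 0.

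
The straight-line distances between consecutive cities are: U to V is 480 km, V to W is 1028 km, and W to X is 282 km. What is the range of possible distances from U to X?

The maximum is all hops collinear in one direction: 480 + 1028 + 282 = 1790.
The longest hop is 1028; the others sum to 762. Folding the others back against it leaves at least 1028 − 762 = 266.

266 ≤ UX ≤ 1790 km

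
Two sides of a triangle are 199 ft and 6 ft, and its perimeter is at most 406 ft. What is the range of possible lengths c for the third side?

193 < c ≤ 201 ft

Triangle inequality alone gives 193 < c < 205.
The perimeter condition gives c ≤ 406 − 199 − 6 = 201.
Intersecting the two: 193 < c ≤ 201.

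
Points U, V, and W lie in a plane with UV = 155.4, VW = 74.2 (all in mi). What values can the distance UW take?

81.2 ≤ UW ≤ 229.6 mi

By the triangle inequality, |155.4 − 74.2| ≤ UW ≤ 155.4 + 74.2.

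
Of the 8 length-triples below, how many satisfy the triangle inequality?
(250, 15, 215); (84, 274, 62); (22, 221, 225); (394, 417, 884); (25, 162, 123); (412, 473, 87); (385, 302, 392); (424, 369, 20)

(15,215,250): 15+215 ≤ 250 → not valid
(62,84,274): 62+84 ≤ 274 → not valid
(22,221,225): 22+221 > 225 → valid
(394,417,884): 394+417 ≤ 884 → not valid
(25,123,162): 25+123 ≤ 162 → not valid
(87,412,473): 87+412 > 473 → valid
(302,385,392): 302+385 > 392 → valid
(20,369,424): 20+369 ≤ 424 → not valid
3 of the 8 triples form a triangle.

3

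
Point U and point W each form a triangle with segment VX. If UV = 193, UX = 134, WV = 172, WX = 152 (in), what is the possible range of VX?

From triangle UVX: |193 − 134| < VX < 193 + 134, i.e. 59 < VX < 327.
From triangle WVX: 20 < VX < 324.
Both must hold, so VX lies in the intersection.

59 < VX < 324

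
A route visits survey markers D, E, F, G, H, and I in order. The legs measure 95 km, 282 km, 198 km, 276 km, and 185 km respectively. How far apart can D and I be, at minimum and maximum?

The maximum is all hops collinear in one direction: 95 + 282 + 198 + 276 + 185 = 1036.
The longest hop is 282; the others sum to 754. Since 282 ≤ 754, the path can fold back on itself completely, so the minimum distance is 0.

0 ≤ DI ≤ 1036 km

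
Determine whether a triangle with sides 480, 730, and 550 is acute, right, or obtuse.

right

Compare the square of the longest side to the sum of squares of the other two: 480² + 550² = 532900 = 730².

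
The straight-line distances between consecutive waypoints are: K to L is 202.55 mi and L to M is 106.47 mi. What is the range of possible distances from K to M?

By the triangle inequality, |202.55 − 106.47| ≤ KM ≤ 202.55 + 106.47.

96.08 ≤ KM ≤ 309.02 mi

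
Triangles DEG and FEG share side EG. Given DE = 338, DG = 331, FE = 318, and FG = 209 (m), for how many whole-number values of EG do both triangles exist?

417

From triangle DEG: 7 < EG < 669.
From triangle FEG: 109 < EG < 527.
Intersection: 109 < EG < 527, so integers 110 through 526: 417 values.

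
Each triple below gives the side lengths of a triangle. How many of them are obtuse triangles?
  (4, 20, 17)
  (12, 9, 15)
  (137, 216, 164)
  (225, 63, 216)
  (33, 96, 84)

3

(4,20,17): 4²+17² = 305 < 400 = 20² → obtuse
(12,9,15): 9²+12² = 225 = 15² → right
(137,216,164): 137²+164² = 45665 < 46656 = 216² → obtuse
(225,63,216): 63²+216² = 50625 = 225² → right
(33,96,84): 33²+84² = 8145 < 9216 = 96² → obtuse
3 of the 5 are obtuse.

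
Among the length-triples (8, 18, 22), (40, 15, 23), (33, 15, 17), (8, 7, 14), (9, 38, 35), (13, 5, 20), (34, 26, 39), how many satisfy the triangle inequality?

4

(8,18,22): 8+18 > 22 → valid
(15,23,40): 15+23 ≤ 40 → not valid
(15,17,33): 15+17 ≤ 33 → not valid
(7,8,14): 7+8 > 14 → valid
(9,35,38): 9+35 > 38 → valid
(5,13,20): 5+13 ≤ 20 → not valid
(26,34,39): 26+34 > 39 → valid
4 of the 7 triples form a triangle.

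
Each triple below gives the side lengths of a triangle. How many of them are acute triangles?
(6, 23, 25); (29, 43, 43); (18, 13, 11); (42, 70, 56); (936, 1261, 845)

1

(6,23,25): 6²+23² = 565 < 625 = 25² → obtuse
(29,43,43): 29²+43² = 2690 > 1849 = 43² → acute
(18,13,11): 11²+13² = 290 < 324 = 18² → obtuse
(42,70,56): 42²+56² = 4900 = 70² → right
(936,1261,845): 845²+936² = 1590121 = 1261² → right
1 of the 5 is acute.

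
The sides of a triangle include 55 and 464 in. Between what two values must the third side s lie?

By the triangle inequality, s must be less than 55 + 464 = 519 and greater than |55 − 464| = 409.

409 < s < 519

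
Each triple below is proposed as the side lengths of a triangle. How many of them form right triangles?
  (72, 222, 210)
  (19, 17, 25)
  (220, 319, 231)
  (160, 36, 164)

3

(72,222,210): 72²+210² = 49284 = 222² → right
(19,17,25): 17²+19² = 650 > 625 = 25² → acute
(220,319,231): 220²+231² = 101761 = 319² → right
(160,36,164): 36²+160² = 26896 = 164² → right
3 of the 4 are right.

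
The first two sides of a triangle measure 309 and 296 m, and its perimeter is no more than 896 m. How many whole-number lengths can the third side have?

Triangle inequality: 13 < x < 605. Perimeter ≤ 896 gives x ≤ 896 − 309 − 296 = 291.
So 13 < x ≤ 291; integers 14 through 291: 278 values.

278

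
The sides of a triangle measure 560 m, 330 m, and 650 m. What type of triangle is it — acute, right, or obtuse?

right

Compare the square of the longest side to the sum of squares of the other two: 330² + 560² = 422500 = 650².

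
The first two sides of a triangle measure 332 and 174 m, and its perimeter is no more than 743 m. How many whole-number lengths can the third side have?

Triangle inequality: 158 < x < 506. Perimeter ≤ 743 gives x ≤ 743 − 332 − 174 = 237.
So 158 < x ≤ 237; integers 159 through 237: 79 values.

79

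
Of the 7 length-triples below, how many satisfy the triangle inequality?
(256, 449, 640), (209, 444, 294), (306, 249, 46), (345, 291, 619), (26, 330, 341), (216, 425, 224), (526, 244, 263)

(256,449,640): 256+449 > 640 → valid
(209,294,444): 209+294 > 444 → valid
(46,249,306): 46+249 ≤ 306 → not valid
(291,345,619): 291+345 > 619 → valid
(26,330,341): 26+330 > 341 → valid
(216,224,425): 216+224 > 425 → valid
(244,263,526): 244+263 ≤ 526 → not valid
5 of the 7 triples form a triangle.

5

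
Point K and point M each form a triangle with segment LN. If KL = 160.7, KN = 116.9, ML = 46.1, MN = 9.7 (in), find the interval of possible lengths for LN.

43.8 < LN < 55.8

From triangle KLN: |160.7 − 116.9| < LN < 160.7 + 116.9, i.e. 43.8 < LN < 277.6.
From triangle MLN: 36.4 < LN < 55.8.
Both must hold, so LN lies in the intersection.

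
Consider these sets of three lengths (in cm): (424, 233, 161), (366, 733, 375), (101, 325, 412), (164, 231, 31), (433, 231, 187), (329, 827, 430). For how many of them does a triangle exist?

(161,233,424): 161+233 ≤ 424 → not valid
(366,375,733): 366+375 > 733 → valid
(101,325,412): 101+325 > 412 → valid
(31,164,231): 31+164 ≤ 231 → not valid
(187,231,433): 187+231 ≤ 433 → not valid
(329,430,827): 329+430 ≤ 827 → not valid
2 of the 6 triples form a triangle.

2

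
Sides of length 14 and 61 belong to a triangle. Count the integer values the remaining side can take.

The third side lies in the open interval (47, 75).
Integers from 48 to 74 inclusive: 74 − 48 + 1 = 27.

27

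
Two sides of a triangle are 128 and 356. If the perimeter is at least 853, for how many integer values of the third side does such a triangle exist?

115

Triangle inequality: 228 < x < 484. Perimeter ≥ 853 gives x ≥ 853 − 128 − 356 = 369.
So 369 ≤ x < 484; integers 369 through 483: 115 values.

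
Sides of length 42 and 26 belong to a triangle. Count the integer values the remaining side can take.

51

The third side lies in the open interval (16, 68).
Integers from 17 to 67 inclusive: 67 − 17 + 1 = 51.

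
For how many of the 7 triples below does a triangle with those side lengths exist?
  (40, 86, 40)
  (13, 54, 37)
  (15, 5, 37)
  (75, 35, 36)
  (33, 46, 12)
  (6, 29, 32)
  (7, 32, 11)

1

(40,40,86): 40+40 ≤ 86 → not valid
(13,37,54): 13+37 ≤ 54 → not valid
(5,15,37): 5+15 ≤ 37 → not valid
(35,36,75): 35+36 ≤ 75 → not valid
(12,33,46): 12+33 ≤ 46 → not valid
(6,29,32): 6+29 > 32 → valid
(7,11,32): 7+11 ≤ 32 → not valid
1 of the 7 triples forms a triangle.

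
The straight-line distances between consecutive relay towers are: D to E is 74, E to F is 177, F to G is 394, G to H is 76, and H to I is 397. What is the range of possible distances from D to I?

The maximum is all hops collinear in one direction: 74 + 177 + 394 + 76 + 397 = 1118.
The longest hop is 397; the others sum to 721. Since 397 ≤ 721, the path can fold back on itself completely, so the minimum distance is 0.

0 ≤ DI ≤ 1118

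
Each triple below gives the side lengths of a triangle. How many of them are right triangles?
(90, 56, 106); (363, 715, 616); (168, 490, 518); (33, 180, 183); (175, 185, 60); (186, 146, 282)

5

(90,56,106): 56²+90² = 11236 = 106² → right
(363,715,616): 363²+616² = 511225 = 715² → right
(168,490,518): 168²+490² = 268324 = 518² → right
(33,180,183): 33²+180² = 33489 = 183² → right
(175,185,60): 60²+175² = 34225 = 185² → right
(186,146,282): 146²+186² = 55912 < 79524 = 282² → obtuse
5 of the 6 are right.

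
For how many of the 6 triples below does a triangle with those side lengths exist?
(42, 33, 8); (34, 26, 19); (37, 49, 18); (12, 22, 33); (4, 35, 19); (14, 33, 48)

(8,33,42): 8+33 ≤ 42 → not valid
(19,26,34): 19+26 > 34 → valid
(18,37,49): 18+37 > 49 → valid
(12,22,33): 12+22 > 33 → valid
(4,19,35): 4+19 ≤ 35 → not valid
(14,33,48): 14+33 ≤ 48 → not valid
3 of the 6 triples form a triangle.

3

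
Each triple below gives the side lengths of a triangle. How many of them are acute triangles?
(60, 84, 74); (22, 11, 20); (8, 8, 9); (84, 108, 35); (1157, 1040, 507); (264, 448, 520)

3

(60,84,74): 60²+74² = 9076 > 7056 = 84² → acute
(22,11,20): 11²+20² = 521 > 484 = 22² → acute
(8,8,9): 8²+8² = 128 > 81 = 9² → acute
(84,108,35): 35²+84² = 8281 < 11664 = 108² → obtuse
(1157,1040,507): 507²+1040² = 1338649 = 1157² → right
(264,448,520): 264²+448² = 270400 = 520² → right
3 of the 6 are acute.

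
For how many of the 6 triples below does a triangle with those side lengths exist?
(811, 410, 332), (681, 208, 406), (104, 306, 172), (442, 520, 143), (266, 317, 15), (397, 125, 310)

(332,410,811): 332+410 ≤ 811 → not valid
(208,406,681): 208+406 ≤ 681 → not valid
(104,172,306): 104+172 ≤ 306 → not valid
(143,442,520): 143+442 > 520 → valid
(15,266,317): 15+266 ≤ 317 → not valid
(125,310,397): 125+310 > 397 → valid
2 of the 6 triples form a triangle.

2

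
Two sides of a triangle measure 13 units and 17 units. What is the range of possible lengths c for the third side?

4 < c < 30 (units)

By the triangle inequality, c must be less than 13 + 17 = 30 and greater than |13 − 17| = 4.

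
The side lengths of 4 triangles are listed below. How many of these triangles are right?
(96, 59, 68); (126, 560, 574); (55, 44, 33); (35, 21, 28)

3

(96,59,68): 59²+68² = 8105 < 9216 = 96² → obtuse
(126,560,574): 126²+560² = 329476 = 574² → right
(55,44,33): 33²+44² = 3025 = 55² → right
(35,21,28): 21²+28² = 1225 = 35² → right
3 of the 4 are right.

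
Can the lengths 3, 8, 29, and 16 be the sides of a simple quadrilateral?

No

For a quadrilateral, each side must be shorter than the sum of the others.
Here the longest side is 29, but the remaining 3 sides sum to only 27.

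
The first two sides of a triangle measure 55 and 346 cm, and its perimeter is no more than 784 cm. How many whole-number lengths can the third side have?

92

Triangle inequality: 291 < x < 401. Perimeter ≤ 784 gives x ≤ 784 − 55 − 346 = 383.
So 291 < x ≤ 383; integers 292 through 383: 92 values.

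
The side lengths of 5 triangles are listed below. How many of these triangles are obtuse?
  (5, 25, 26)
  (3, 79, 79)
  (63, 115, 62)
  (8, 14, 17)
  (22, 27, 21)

(5,25,26): 5²+25² = 650 < 676 = 26² → obtuse
(3,79,79): 3²+79² = 6250 > 6241 = 79² → acute
(63,115,62): 62²+63² = 7813 < 13225 = 115² → obtuse
(8,14,17): 8²+14² = 260 < 289 = 17² → obtuse
(22,27,21): 21²+22² = 925 > 729 = 27² → acute
3 of the 5 are obtuse.

3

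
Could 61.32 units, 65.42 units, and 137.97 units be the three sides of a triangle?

No

The longest side is 137.97, but the other two sum to only 126.74.
126.74 < 137.97, so the triangle inequality fails.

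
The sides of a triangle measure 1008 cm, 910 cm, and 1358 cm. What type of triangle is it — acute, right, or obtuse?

Compare the square of the longest side to the sum of squares of the other two: 910² + 1008² = 1844164 = 1358².

right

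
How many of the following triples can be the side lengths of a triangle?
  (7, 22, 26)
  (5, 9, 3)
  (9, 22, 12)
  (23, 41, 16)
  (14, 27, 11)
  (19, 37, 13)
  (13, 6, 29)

1

(7,22,26): 7+22 > 26 → valid
(3,5,9): 3+5 ≤ 9 → not valid
(9,12,22): 9+12 ≤ 22 → not valid
(16,23,41): 16+23 ≤ 41 → not valid
(11,14,27): 11+14 ≤ 27 → not valid
(13,19,37): 13+19 ≤ 37 → not valid
(6,13,29): 6+13 ≤ 29 → not valid
1 of the 7 triples forms a triangle.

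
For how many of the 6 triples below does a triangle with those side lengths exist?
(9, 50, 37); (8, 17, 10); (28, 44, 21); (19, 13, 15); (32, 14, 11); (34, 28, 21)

(9,37,50): 9+37 ≤ 50 → not valid
(8,10,17): 8+10 > 17 → valid
(21,28,44): 21+28 > 44 → valid
(13,15,19): 13+15 > 19 → valid
(11,14,32): 11+14 ≤ 32 → not valid
(21,28,34): 21+28 > 34 → valid
4 of the 6 triples form a triangle.

4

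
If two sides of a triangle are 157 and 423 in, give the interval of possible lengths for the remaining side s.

266 < s < 580 (in)

By the triangle inequality, s must be less than 157 + 423 = 580 and greater than |157 − 423| = 266.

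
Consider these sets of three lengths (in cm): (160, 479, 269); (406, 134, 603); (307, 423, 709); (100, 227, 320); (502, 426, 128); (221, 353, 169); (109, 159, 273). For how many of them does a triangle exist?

4

(160,269,479): 160+269 ≤ 479 → not valid
(134,406,603): 134+406 ≤ 603 → not valid
(307,423,709): 307+423 > 709 → valid
(100,227,320): 100+227 > 320 → valid
(128,426,502): 128+426 > 502 → valid
(169,221,353): 169+221 > 353 → valid
(109,159,273): 109+159 ≤ 273 → not valid
4 of the 7 triples form a triangle.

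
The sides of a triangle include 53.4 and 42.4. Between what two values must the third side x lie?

11.0 < x < 95.8

By the triangle inequality, x must be less than 53.4 + 42.4 = 95.8 and greater than |53.4 − 42.4| = 11.0.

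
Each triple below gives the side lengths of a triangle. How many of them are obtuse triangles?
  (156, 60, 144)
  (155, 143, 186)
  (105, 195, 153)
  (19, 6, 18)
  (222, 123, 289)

(156,60,144): 60²+144² = 24336 = 156² → right
(155,143,186): 143²+155² = 44474 > 34596 = 186² → acute
(105,195,153): 105²+153² = 34434 < 38025 = 195² → obtuse
(19,6,18): 6²+18² = 360 < 361 = 19² → obtuse
(222,123,289): 123²+222² = 64413 < 83521 = 289² → obtuse
3 of the 5 are obtuse.

3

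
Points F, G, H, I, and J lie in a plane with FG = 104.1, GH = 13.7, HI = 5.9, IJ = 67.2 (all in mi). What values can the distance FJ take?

The maximum is all hops collinear in one direction: 104.1 + 13.7 + 5.9 + 67.2 = 190.9.
The longest hop is 104.1; the others sum to 86.8. Folding the others back against it leaves at least 104.1 − 86.8 = 17.3.

17.3 ≤ FJ ≤ 190.9 mi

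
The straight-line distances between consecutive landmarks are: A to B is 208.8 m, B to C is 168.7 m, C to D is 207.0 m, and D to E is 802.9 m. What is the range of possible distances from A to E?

The maximum is all hops collinear in one direction: 208.8 + 168.7 + 207.0 + 802.9 = 1387.4.
The longest hop is 802.9; the others sum to 584.5. Folding the others back against it leaves at least 802.9 − 584.5 = 218.4.

218.4 ≤ AE ≤ 1387.4 m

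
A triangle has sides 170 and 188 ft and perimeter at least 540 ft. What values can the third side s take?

Triangle inequality alone gives 18 < s < 358.
The perimeter condition gives s ≥ 540 − 170 − 188 = 182.
Intersecting the two: 182 ≤ s < 358.

182 ≤ s < 358 ft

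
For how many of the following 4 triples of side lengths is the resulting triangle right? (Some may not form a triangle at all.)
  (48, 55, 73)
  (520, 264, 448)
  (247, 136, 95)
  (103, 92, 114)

2

(48,55,73): 48²+55² = 5329 = 73² → right
(520,264,448): 264²+448² = 270400 = 520² → right
(247,136,95): 95+136 ≤ 247, not a triangle
(103,92,114): 92²+103² = 19073 > 12996 = 114² → acute
2 of the 4 are right.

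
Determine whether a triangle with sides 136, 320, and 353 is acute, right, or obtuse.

Compare the square of the longest side to the sum of squares of the other two: 136² + 320² = 120896 < 124609 = 353².

obtuse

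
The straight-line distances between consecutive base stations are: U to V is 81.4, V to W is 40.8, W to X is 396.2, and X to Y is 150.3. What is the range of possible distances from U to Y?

123.7 ≤ UY ≤ 668.7

The maximum is all hops collinear in one direction: 81.4 + 40.8 + 396.2 + 150.3 = 668.7.
The longest hop is 396.2; the others sum to 272.5. Folding the others back against it leaves at least 396.2 − 272.5 = 123.7.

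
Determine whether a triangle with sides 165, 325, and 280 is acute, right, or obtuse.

right

Compare the square of the longest side to the sum of squares of the other two: 165² + 280² = 105625 = 325².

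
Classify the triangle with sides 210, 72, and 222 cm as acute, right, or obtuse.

Compare the square of the longest side to the sum of squares of the other two: 72² + 210² = 49284 = 222².

right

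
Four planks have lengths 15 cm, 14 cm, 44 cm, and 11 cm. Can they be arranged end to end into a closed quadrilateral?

No

For a quadrilateral, each side must be shorter than the sum of the others.
Here the longest side is 44, but the remaining 3 sides sum to only 40.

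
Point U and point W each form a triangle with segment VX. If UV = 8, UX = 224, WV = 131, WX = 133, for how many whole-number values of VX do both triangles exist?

From triangle UVX: 216 < VX < 232.
From triangle WVX: 2 < VX < 264.
Intersection: 216 < VX < 232, so integers 217 through 231: 15 values.

15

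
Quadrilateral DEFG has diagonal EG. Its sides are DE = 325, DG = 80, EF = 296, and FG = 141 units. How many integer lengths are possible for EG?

From triangle DEG: 245 < EG < 405.
From triangle FEG: 155 < EG < 437.
Intersection: 245 < EG < 405, so integers 246 through 404: 159 values.

159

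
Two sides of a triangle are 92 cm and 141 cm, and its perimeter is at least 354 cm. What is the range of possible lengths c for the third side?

121 ≤ c < 233 cm

Triangle inequality alone gives 49 < c < 233.
The perimeter condition gives c ≥ 354 − 92 − 141 = 121.
Intersecting the two: 121 ≤ c < 233.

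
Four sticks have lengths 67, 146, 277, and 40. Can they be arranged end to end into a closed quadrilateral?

No

For a quadrilateral, each side must be shorter than the sum of the others.
Here the longest side is 277, but the remaining 3 sides sum to only 253.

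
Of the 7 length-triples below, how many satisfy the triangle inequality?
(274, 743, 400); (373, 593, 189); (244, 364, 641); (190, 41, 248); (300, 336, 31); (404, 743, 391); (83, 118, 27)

(274,400,743): 274+400 ≤ 743 → not valid
(189,373,593): 189+373 ≤ 593 → not valid
(244,364,641): 244+364 ≤ 641 → not valid
(41,190,248): 41+190 ≤ 248 → not valid
(31,300,336): 31+300 ≤ 336 → not valid
(391,404,743): 391+404 > 743 → valid
(27,83,118): 27+83 ≤ 118 → not valid
1 of the 7 triples forms a triangle.

1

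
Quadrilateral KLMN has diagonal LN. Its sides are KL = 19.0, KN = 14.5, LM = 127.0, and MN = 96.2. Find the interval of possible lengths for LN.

30.8 < LN < 33.5

From triangle KLN: |19.0 − 14.5| < LN < 19.0 + 14.5, i.e. 4.5 < LN < 33.5.
From triangle MLN: 30.8 < LN < 223.2.
Both must hold, so LN lies in the intersection.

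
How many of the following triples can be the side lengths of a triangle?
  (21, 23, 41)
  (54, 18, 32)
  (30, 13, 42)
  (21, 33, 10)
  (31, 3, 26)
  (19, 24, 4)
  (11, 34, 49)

2

(21,23,41): 21+23 > 41 → valid
(18,32,54): 18+32 ≤ 54 → not valid
(13,30,42): 13+30 > 42 → valid
(10,21,33): 10+21 ≤ 33 → not valid
(3,26,31): 3+26 ≤ 31 → not valid
(4,19,24): 4+19 ≤ 24 → not valid
(11,34,49): 11+34 ≤ 49 → not valid
2 of the 7 triples form a triangle.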